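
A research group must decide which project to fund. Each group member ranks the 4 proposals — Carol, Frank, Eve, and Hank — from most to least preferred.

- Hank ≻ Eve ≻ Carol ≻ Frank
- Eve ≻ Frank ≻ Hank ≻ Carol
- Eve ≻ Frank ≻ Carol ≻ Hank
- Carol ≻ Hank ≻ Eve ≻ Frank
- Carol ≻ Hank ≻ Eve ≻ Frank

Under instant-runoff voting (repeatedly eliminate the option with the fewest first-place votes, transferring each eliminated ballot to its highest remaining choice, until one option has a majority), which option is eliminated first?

Round 1: Carol 2, Eve 2, Hank 1, Frank 0. Frank has the fewest and is eliminated.
Round 2: Carol 2, Eve 2, Hank 1. Hank has the fewest and is eliminated.
Round 3: Eve 3, Carol 2. Eve has a majority.

Frank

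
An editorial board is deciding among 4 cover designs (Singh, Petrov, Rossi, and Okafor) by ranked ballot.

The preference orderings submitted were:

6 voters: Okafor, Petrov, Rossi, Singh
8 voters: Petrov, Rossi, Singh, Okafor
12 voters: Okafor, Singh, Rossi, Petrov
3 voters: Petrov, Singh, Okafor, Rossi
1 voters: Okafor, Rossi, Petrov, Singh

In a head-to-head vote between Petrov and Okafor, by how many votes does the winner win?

Ballots ranking Petrov above Okafor: 8+3 = 11.
Ballots ranking Okafor above Petrov: 6+12+1 = 19.
Okafor wins 19–11, a margin of 8.

8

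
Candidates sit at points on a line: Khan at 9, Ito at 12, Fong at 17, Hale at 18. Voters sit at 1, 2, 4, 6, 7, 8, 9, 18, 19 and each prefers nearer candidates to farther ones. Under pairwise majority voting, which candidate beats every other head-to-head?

Khan

With single-peaked preferences on a line, the Condorcet winner is the candidate closest to the median voter.
The median voter (position 7) is closest to Khan at 9.
Check: Khan vs Ito — voters closer to Khan: 7 of 9.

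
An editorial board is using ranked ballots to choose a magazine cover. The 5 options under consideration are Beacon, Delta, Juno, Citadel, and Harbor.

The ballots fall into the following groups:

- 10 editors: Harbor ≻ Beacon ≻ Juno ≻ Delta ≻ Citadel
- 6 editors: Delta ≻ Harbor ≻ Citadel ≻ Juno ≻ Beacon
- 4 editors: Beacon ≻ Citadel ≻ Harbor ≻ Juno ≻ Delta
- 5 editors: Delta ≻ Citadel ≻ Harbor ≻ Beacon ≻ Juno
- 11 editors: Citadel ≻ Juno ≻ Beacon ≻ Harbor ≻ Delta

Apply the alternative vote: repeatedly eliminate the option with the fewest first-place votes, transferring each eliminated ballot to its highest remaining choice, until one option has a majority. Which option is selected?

Round 1: Delta 11, Citadel 11, Harbor 10, Beacon 4, Juno 0. Juno has the fewest and is eliminated.
Round 2: Delta 11, Citadel 11, Harbor 10, Beacon 4. Beacon has the fewest and is eliminated.
Round 3: Citadel 15, Delta 11, Harbor 10. Harbor has the fewest and is eliminated.
Round 4: Delta 21, Citadel 15. Delta has a majority.

Delta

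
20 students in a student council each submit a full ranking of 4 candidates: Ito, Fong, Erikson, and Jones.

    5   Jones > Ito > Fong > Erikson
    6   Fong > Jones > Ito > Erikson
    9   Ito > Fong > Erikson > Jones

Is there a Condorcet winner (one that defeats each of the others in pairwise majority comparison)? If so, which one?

No Condorcet winner

Head-to-head results (20 voters total):
Ito vs Fong: Ito wins 14–6.
Ito vs Erikson: Ito wins 20–0.
Ito vs Jones: Jones wins 11–9.
Fong vs Erikson: Fong wins 20–0.
Fong vs Jones: Fong wins 15–5.
Erikson vs Jones: Jones wins 11–9.
No candidate beats all others: Ito beats Fong beats Jones beats Ito, a majority cycle.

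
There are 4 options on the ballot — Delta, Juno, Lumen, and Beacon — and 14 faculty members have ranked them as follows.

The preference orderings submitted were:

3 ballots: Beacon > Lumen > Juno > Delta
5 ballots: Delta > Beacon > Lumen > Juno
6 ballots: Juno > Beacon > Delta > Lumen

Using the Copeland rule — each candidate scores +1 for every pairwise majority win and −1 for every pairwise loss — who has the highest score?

Pairwise results:
  Delta vs Juno: Juno wins 9–5.
  Delta vs Lumen: Delta wins 11–3.
  Delta vs Beacon: Beacon wins 9–5.
  Juno vs Lumen: Lumen wins 8–6.
  Juno vs Beacon: Beacon wins 8–6.
  Lumen vs Beacon: Beacon wins 14–0.
Copeland scores (wins − losses):
  Delta: 1 − 2 = -1
  Juno: 1 − 2 = -1
  Lumen: 1 − 2 = -1
  Beacon: 3 − 0 = 3
Beacon has the best Copeland score.

Beacon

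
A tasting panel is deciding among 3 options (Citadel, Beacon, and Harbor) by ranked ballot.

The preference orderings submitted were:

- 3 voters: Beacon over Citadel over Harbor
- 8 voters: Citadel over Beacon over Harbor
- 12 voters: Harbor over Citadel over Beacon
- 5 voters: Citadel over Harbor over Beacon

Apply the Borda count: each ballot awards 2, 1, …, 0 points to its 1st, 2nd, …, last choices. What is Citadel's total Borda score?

41

Borda scores:
  Citadel: 3·1 + 8·2 + 12·1 + 5·2 = 41
  Beacon: 3·2 + 8·1 + 12·0 + 5·0 = 14
  Harbor: 3·0 + 8·0 + 12·2 + 5·1 = 29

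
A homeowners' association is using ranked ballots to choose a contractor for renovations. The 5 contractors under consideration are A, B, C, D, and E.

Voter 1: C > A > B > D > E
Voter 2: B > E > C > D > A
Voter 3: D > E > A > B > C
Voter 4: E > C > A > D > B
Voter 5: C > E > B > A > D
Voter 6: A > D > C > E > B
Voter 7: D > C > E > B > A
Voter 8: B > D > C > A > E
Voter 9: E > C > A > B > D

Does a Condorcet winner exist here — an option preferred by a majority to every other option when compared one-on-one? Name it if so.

C

Head-to-head results (9 voters total):
A vs B: A wins 5–4.
A vs C: C wins 7–2.
A vs D: A wins 5–4.
A vs E: E wins 6–3.
B vs C: C wins 6–3.
B vs D: B wins 5–4.
B vs E: E wins 6–3.
C vs D: C wins 5–4.
C vs E: C wins 5–4.
D vs E: D wins 5–4.
C beats each rival — A (7–2), B (6–3), D (5–4), E (5–4) — so C is the Condorcet winner.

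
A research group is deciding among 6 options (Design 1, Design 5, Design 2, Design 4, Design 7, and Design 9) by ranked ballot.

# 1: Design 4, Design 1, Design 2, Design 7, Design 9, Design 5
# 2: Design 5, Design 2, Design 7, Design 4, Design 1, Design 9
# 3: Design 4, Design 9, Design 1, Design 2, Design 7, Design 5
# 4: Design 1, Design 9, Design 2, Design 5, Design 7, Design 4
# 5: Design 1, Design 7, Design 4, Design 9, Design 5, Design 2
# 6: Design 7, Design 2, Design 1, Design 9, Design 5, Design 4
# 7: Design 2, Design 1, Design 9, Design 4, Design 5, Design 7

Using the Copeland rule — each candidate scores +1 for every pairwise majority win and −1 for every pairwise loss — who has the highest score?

Design 1

Pairwise results:
  Design 1 vs Design 5: Design 1 wins 6–1.
  Design 1 vs Design 2: Design 1 wins 4–3.
  Design 1 vs Design 4: Design 1 wins 4–3.
  Design 1 vs Design 7: Design 1 wins 5–2.
  Design 1 vs Design 9: Design 1 wins 6–1.
  Design 5 vs Design 2: Design 2 wins 5–2.
  Design 5 vs Design 4: Design 4 wins 4–3.
  Design 5 vs Design 7: Design 7 wins 4–3.
  Design 5 vs Design 9: Design 9 wins 6–1.
  Design 2 vs Design 4: Design 2 wins 4–3.
  Design 2 vs Design 7: Design 2 wins 5–2.
  Design 2 vs Design 9: Design 2 wins 4–3.
  Design 4 vs Design 7: Design 7 wins 4–3.
  Design 4 vs Design 9: Design 4 wins 4–3.
  Design 7 vs Design 9: Design 7 wins 4–3.
Copeland scores (wins − losses):
  Design 1: 5 − 0 = 5
  Design 5: 0 − 5 = -5
  Design 2: 4 − 1 = 3
  Design 4: 2 − 3 = -1
  Design 7: 3 − 2 = 1
  Design 9: 1 − 4 = -3
Design 1 has the best Copeland score.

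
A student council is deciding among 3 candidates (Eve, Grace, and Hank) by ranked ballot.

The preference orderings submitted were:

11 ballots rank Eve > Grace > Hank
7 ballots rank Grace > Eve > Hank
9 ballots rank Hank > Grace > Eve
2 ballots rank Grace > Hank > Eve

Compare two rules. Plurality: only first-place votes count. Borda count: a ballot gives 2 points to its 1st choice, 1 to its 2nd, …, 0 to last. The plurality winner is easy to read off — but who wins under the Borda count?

Grace

Plurality first-place counts: Eve 11, Grace 9, Hank 9 → Eve.
Borda totals: Eve 29, Grace 38, Hank 20 → Grace.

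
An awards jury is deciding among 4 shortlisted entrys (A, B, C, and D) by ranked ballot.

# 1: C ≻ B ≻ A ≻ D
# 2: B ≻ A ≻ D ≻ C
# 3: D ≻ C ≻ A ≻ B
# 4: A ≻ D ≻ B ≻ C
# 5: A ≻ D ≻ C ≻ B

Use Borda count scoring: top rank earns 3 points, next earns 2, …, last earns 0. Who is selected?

Borda scores:
  A: 1 + 2 + 1 + 3 + 3 = 10
  B: 2 + 3 + 0 + 1 + 0 = 6
  C: 3 + 0 + 2 + 0 + 1 = 6
  D: 0 + 1 + 3 + 2 + 2 = 8
A has the highest total.

A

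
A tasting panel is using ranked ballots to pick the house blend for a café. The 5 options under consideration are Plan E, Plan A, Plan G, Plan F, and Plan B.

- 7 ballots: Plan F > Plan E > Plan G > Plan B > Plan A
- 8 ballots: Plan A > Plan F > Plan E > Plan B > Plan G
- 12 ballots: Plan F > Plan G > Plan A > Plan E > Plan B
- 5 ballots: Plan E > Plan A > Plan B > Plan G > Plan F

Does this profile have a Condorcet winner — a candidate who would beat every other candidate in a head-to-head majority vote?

Yes

Head-to-head results (32 voters total):
Plan E vs Plan A: Plan A wins 20–12.
Plan E vs Plan G: Plan E wins 20–12.
Plan E vs Plan F: Plan F wins 27–5.
Plan E vs Plan B: Plan E wins 32–0.
Plan A vs Plan G: Plan G wins 19–13.
Plan A vs Plan F: Plan F wins 19–13.
Plan A vs Plan B: Plan A wins 25–7.
Plan G vs Plan F: Plan F wins 27–5.
Plan G vs Plan B: Plan G wins 19–13.
Plan F vs Plan B: Plan F wins 27–5.
Plan F beats each rival — Plan E (27–5), Plan A (19–13), Plan G (27–5), Plan B (27–5) — so Plan F is the Condorcet winner.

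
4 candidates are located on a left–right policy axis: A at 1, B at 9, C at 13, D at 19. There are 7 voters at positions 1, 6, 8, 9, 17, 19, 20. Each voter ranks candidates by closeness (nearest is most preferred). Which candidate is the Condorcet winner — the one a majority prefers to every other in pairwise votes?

With single-peaked preferences on a line, the Condorcet winner is the candidate closest to the median voter.
The median voter (position 9) is closest to B at 9.
Check: B vs D — voters closer to B: 4 of 7.

B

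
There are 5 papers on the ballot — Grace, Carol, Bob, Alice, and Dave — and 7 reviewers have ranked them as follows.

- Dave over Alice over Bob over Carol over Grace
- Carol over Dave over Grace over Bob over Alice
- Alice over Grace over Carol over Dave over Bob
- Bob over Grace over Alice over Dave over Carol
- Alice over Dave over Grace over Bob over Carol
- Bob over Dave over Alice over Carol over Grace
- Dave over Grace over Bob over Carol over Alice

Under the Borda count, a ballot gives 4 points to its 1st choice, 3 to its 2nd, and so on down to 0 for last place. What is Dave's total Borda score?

19

Borda scores:
  Grace: 0 + 2 + 3 + 3 + 2 + 0 + 3 = 13
  Carol: 1 + 4 + 2 + 0 + 0 + 1 + 1 = 9
  Bob: 2 + 1 + 0 + 4 + 1 + 4 + 2 = 14
  Alice: 3 + 0 + 4 + 2 + 4 + 2 + 0 = 15
  Dave: 4 + 3 + 1 + 1 + 3 + 3 + 4 = 19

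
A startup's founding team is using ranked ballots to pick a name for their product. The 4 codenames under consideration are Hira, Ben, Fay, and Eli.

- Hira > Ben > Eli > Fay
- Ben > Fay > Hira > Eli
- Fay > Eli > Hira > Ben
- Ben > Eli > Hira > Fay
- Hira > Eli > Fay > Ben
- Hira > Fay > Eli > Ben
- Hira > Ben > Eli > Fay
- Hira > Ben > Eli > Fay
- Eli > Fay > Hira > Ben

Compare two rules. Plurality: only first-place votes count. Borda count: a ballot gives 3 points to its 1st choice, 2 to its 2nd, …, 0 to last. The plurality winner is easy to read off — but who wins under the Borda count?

Plurality first-place counts: Hira 5, Ben 2, Fay 1, Eli 1 → Hira.
Borda totals: Hira 19, Ben 12, Fay 10, Eli 13 → Hira.

Hira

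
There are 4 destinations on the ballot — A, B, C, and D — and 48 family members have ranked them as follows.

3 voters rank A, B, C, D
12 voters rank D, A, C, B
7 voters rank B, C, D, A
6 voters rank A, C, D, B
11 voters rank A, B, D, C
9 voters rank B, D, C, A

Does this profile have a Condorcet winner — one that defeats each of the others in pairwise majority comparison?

No

Head-to-head results (48 voters total):
A vs B: A wins 32–16.
A vs C: A wins 32–16.
A vs D: D wins 28–20.
B vs C: B wins 30–18.
B vs D: B wins 30–18.
C vs D: D wins 32–16.
No candidate beats all others: A beats B beats D beats A, a majority cycle.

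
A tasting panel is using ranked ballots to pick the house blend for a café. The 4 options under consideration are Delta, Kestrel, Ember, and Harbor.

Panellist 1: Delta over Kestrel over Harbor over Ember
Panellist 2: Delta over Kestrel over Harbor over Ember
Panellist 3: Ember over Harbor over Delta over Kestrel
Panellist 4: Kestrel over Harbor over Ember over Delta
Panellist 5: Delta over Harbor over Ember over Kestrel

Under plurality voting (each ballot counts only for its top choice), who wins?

First-place vote totals:
  Delta: 3
  Kestrel: 1
  Ember: 1
  Harbor: 0
Delta has the most first-place votes.

Delta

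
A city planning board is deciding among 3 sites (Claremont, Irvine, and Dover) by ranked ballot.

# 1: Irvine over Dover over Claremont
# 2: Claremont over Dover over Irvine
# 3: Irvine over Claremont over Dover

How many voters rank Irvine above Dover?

2

Ballots ranking Irvine above Dover: 2.
Ballots ranking Dover above Irvine: 1.
So 2 of 3 voters prefer Irvine to Dover.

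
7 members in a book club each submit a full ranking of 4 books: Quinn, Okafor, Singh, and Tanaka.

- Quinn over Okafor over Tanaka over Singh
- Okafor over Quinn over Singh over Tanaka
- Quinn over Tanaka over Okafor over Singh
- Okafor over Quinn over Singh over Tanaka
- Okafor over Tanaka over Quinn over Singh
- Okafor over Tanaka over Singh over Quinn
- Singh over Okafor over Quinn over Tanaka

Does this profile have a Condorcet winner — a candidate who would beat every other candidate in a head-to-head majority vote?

Yes

Head-to-head results (7 voters total):
Quinn vs Okafor: Okafor wins 5–2.
Quinn vs Singh: Quinn wins 5–2.
Quinn vs Tanaka: Quinn wins 5–2.
Okafor vs Singh: Okafor wins 6–1.
Okafor vs Tanaka: Okafor wins 6–1.
Singh vs Tanaka: Tanaka wins 4–3.
Okafor beats each rival — Quinn (5–2), Singh (6–1), Tanaka (6–1) — so Okafor is the Condorcet winner.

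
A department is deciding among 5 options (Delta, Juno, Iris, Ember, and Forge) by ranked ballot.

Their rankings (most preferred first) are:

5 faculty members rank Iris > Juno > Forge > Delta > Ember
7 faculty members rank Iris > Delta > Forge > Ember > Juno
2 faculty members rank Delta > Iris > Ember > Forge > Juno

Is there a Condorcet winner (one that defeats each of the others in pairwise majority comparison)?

Yes

Head-to-head results (14 voters total):
Delta vs Juno: Delta wins 9–5.
Delta vs Iris: Iris wins 12–2.
Delta vs Ember: Delta wins 14–0.
Delta vs Forge: Delta wins 9–5.
Juno vs Iris: Iris wins 14–0.
Juno vs Ember: Ember wins 9–5.
Juno vs Forge: Forge wins 9–5.
Iris vs Ember: Iris wins 14–0.
Iris vs Forge: Iris wins 14–0.
Ember vs Forge: Forge wins 12–2.
Iris beats each rival — Delta (12–2), Juno (14–0), Ember (14–0), Forge (14–0) — so Iris is the Condorcet winner.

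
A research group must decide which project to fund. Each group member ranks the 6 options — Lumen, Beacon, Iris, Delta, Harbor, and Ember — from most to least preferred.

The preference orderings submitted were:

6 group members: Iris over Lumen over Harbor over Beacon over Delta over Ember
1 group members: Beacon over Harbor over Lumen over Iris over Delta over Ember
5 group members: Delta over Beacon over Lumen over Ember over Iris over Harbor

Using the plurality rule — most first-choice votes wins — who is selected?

First-place vote totals:
  Lumen: 0
  Beacon: 1
  Iris: 6
  Delta: 5
  Harbor: 0
  Ember: 0
Iris has the most first-place votes.

Iris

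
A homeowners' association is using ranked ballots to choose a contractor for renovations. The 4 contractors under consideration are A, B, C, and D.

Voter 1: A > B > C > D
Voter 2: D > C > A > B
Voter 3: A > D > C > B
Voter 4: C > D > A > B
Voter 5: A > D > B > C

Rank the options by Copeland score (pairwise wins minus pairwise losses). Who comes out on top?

Pairwise results:
  A vs B: A wins 5–0.
  A vs C: A wins 3–2.
  A vs D: A wins 3–2.
  B vs C: C wins 3–2.
  B vs D: D wins 4–1.
  C vs D: D wins 3–2.
Copeland scores (wins − losses):
  A: 3 − 0 = 3
  B: 0 − 3 = -3
  C: 1 − 2 = -1
  D: 2 − 1 = 1
A has the best Copeland score.

A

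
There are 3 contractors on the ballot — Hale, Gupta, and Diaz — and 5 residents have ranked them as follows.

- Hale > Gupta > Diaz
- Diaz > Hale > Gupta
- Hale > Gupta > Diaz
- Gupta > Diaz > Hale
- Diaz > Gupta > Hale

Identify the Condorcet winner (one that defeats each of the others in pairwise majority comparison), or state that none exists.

None — there is no Condorcet winner

Head-to-head results (5 voters total):
Hale vs Gupta: Hale wins 3–2.
Hale vs Diaz: Diaz wins 3–2.
Gupta vs Diaz: Gupta wins 3–2.
No candidate beats all others: Hale beats Gupta beats Diaz beats Hale, a majority cycle.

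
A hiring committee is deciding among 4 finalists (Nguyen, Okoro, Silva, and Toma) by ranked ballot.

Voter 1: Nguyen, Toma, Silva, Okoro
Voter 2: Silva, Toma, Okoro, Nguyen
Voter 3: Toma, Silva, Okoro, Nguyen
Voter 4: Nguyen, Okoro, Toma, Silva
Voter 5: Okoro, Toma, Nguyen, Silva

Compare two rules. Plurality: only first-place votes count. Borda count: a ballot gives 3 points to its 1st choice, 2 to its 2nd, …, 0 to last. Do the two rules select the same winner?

Plurality first-place counts: Nguyen 2, Okoro 1, Silva 1, Toma 1 → Nguyen.
Borda totals: Nguyen 7, Okoro 7, Silva 6, Toma 10 → Toma.
The two rules disagree: plurality picks Nguyen, Borda picks Toma.

No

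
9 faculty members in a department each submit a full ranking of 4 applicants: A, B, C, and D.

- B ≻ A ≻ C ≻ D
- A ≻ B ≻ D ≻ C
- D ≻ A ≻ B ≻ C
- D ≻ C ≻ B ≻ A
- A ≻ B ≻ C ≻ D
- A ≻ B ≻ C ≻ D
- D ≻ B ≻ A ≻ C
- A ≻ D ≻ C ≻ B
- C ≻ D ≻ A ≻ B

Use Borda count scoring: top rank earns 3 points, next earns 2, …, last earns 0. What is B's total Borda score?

Borda scores:
  A: 2 + 3 + 2 + 0 + 3 + 3 + 1 + 3 + 1 = 18
  B: 3 + 2 + 1 + 1 + 2 + 2 + 2 + 0 + 0 = 13
  C: 1 + 0 + 0 + 2 + 1 + 1 + 0 + 1 + 3 = 9
  D: 0 + 1 + 3 + 3 + 0 + 0 + 3 + 2 + 2 = 14

13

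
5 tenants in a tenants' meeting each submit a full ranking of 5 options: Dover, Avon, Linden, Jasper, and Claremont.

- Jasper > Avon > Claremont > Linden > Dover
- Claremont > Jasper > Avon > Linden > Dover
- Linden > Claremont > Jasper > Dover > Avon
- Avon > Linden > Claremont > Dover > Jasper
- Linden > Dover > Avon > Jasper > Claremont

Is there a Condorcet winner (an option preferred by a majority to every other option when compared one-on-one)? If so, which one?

None — there is no Condorcet winner

Head-to-head results (5 voters total):
Dover vs Avon: Avon wins 3–2.
Dover vs Linden: Linden wins 5–0.
Dover vs Jasper: Jasper wins 3–2.
Dover vs Claremont: Claremont wins 4–1.
Avon vs Linden: Avon wins 3–2.
Avon vs Jasper: Jasper wins 3–2.
Avon vs Claremont: Avon wins 3–2.
Linden vs Jasper: Linden wins 3–2.
Linden vs Claremont: Linden wins 3–2.
Jasper vs Claremont: Claremont wins 3–2.
No candidate beats all others: Avon beats Linden beats Jasper beats Avon, a majority cycle.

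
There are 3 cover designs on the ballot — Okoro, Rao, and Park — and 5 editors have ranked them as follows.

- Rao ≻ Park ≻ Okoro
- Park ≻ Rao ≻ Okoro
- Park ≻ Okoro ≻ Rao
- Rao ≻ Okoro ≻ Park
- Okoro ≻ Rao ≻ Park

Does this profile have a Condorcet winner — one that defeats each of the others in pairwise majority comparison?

Head-to-head results (5 voters total):
Okoro vs Rao: Rao wins 3–2.
Okoro vs Park: Park wins 3–2.
Rao vs Park: Rao wins 3–2.
Rao beats each rival — Okoro (3–2), Park (3–2) — so Rao is the Condorcet winner.

Yes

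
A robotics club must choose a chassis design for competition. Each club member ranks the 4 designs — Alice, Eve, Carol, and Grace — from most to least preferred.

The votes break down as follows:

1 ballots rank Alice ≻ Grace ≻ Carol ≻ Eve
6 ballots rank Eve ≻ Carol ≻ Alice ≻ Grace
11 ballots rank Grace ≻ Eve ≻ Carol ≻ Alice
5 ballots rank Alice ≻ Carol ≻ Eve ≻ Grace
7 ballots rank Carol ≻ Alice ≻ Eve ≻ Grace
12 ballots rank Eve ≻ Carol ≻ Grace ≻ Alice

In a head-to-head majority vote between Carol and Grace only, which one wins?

Ballots ranking Carol above Grace: 6+5+7+12 = 30.
Ballots ranking Grace above Carol: 1+11 = 12.
Carol wins the head-to-head, 30–12.

Carol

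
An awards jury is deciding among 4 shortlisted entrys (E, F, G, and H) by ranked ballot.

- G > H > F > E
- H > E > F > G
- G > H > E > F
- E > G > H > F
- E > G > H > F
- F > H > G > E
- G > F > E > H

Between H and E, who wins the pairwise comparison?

H

Ballots ranking H above E: 4.
Ballots ranking E above H: 3.
H wins the head-to-head, 4–3.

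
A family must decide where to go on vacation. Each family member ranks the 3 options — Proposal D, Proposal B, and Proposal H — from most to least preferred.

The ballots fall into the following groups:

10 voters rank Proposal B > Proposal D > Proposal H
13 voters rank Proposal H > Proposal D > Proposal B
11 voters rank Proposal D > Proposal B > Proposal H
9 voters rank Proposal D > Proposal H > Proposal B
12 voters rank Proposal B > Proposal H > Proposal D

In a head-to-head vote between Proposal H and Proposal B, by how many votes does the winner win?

11

Ballots ranking Proposal H above Proposal B: 13+9 = 22.
Ballots ranking Proposal B above Proposal H: 10+11+12 = 33.
Proposal B wins 33–22, a margin of 11.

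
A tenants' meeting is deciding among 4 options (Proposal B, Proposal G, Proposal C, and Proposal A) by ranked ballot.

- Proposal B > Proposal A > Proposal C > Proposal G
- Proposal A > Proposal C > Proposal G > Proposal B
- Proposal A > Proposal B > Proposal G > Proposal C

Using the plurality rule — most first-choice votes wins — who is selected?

Proposal A

First-place vote totals:
  Proposal B: 1
  Proposal G: 0
  Proposal C: 0
  Proposal A: 2
Proposal A has the most first-place votes.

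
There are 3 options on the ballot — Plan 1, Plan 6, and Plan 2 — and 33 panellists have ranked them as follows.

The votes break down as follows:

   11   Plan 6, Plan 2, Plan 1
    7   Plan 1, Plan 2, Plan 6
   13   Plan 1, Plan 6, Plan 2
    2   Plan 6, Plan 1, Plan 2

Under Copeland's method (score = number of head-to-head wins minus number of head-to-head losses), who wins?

Plan 1

Pairwise results:
  Plan 1 vs Plan 6: Plan 1 wins 20–13.
  Plan 1 vs Plan 2: Plan 1 wins 22–11.
  Plan 6 vs Plan 2: Plan 6 wins 26–7.
Copeland scores (wins − losses):
  Plan 1: 2 − 0 = 2
  Plan 6: 1 − 1 = 0
  Plan 2: 0 − 2 = -2
Plan 1 has the best Copeland score.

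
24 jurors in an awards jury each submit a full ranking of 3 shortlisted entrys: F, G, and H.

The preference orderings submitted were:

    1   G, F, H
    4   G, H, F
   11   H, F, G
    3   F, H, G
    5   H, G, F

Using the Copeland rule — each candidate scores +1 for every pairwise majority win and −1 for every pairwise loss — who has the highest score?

Pairwise results:
  F vs G: F wins 14–10.
  F vs H: H wins 20–4.
  G vs H: H wins 19–5.
Copeland scores (wins − losses):
  F: 1 − 1 = 0
  G: 0 − 2 = -2
  H: 2 − 0 = 2
H has the best Copeland score.

H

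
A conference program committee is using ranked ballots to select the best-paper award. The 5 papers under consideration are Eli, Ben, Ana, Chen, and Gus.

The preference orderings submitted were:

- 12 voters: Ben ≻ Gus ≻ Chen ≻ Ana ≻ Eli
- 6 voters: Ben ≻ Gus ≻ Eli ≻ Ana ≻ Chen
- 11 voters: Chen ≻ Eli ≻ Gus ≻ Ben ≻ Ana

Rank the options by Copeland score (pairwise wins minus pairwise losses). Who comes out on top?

Ben

Pairwise results:
  Eli vs Ben: Ben wins 18–11.
  Eli vs Ana: Eli wins 17–12.
  Eli vs Chen: Chen wins 23–6.
  Eli vs Gus: Gus wins 18–11.
  Ben vs Ana: Ben wins 29–0.
  Ben vs Chen: Ben wins 18–11.
  Ben vs Gus: Ben wins 18–11.
  Ana vs Chen: Chen wins 23–6.
  Ana vs Gus: Gus wins 29–0.
  Chen vs Gus: Gus wins 18–11.
Copeland scores (wins − losses):
  Eli: 1 − 3 = -2
  Ben: 4 − 0 = 4
  Ana: 0 − 4 = -4
  Chen: 2 − 2 = 0
  Gus: 3 − 1 = 2
Ben has the best Copeland score.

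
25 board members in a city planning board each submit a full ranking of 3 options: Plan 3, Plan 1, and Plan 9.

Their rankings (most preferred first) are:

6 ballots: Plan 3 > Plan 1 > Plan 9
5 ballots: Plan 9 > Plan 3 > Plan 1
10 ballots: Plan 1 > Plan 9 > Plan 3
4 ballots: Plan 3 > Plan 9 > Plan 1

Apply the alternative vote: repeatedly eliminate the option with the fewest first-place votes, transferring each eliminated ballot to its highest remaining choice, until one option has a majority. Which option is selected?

Plan 3

Round 1: Plan 3 10, Plan 1 10, Plan 9 5. Plan 9 has the fewest and is eliminated.
Round 2: Plan 3 15, Plan 1 10. Plan 3 has a majority.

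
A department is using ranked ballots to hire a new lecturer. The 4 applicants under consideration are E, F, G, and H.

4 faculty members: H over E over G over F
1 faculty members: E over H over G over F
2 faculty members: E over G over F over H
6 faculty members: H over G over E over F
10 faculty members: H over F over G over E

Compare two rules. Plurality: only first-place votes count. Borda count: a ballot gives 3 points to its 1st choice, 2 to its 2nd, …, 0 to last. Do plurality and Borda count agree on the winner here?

Plurality first-place counts: E 3, F 0, G 0, H 20 → H.
Borda totals: E 23, F 22, G 31, H 62 → H.
The two rules agree on H.

Yes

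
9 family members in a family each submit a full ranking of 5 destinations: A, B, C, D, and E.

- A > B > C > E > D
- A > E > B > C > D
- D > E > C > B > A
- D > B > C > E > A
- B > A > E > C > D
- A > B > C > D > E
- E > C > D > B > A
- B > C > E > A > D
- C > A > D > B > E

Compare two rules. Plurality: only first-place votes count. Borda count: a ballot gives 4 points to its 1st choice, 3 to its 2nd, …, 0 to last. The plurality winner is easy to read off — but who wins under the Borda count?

Plurality first-place counts: A 3, B 2, C 1, D 2, E 1 → A.
Borda totals: A 19, B 22, C 20, D 13, E 16 → B.

B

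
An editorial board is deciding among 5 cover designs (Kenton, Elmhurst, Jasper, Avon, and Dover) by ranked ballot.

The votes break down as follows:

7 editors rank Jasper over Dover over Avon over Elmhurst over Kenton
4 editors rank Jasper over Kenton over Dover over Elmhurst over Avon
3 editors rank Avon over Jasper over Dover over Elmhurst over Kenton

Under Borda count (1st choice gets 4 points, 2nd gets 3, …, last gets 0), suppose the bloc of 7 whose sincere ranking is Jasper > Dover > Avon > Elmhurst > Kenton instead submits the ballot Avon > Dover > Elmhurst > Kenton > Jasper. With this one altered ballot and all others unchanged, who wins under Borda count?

Borda totals with the altered ballot: Kenton 19, Elmhurst 21, Jasper 25, Avon 40, Dover 35.
The switch changes the winner from Jasper to Avon.

Avon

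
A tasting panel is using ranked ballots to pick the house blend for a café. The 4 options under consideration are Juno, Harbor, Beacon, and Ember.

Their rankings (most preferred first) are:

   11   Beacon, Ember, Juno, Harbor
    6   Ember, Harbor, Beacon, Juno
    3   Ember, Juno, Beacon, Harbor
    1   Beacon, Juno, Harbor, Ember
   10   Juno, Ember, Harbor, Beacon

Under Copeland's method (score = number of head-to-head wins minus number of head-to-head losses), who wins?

Ember

Pairwise results:
  Juno vs Harbor: Juno wins 25–6.
  Juno vs Beacon: Beacon wins 18–13.
  Juno vs Ember: Ember wins 20–11.
  Harbor vs Beacon: Harbor wins 16–15.
  Harbor vs Ember: Ember wins 30–1.
  Beacon vs Ember: Ember wins 19–12.
Copeland scores (wins − losses):
  Juno: 1 − 2 = -1
  Harbor: 1 − 2 = -1
  Beacon: 1 − 2 = -1
  Ember: 3 − 0 = 3
Ember has the best Copeland score.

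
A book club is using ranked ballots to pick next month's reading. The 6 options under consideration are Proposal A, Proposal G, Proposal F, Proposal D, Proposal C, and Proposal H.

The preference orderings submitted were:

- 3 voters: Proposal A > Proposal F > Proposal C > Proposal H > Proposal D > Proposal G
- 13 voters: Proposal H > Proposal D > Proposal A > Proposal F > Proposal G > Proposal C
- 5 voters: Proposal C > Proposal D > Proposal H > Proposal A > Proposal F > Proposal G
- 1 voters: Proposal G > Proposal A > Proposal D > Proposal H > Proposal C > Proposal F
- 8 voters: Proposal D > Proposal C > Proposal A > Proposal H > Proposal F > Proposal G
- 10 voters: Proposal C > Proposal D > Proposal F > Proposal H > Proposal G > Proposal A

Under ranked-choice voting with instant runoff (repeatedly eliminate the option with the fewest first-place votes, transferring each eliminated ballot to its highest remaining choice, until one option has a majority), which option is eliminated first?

Round 1: Proposal C 15, Proposal H 13, Proposal D 8, Proposal A 3, Proposal G 1, Proposal F 0. Proposal F has the fewest and is eliminated.
Round 2: Proposal C 15, Proposal H 13, Proposal D 8, Proposal A 3, Proposal G 1. Proposal G has the fewest and is eliminated.
Round 3: Proposal C 15, Proposal H 13, Proposal D 8, Proposal A 4. Proposal A has the fewest and is eliminated.
Round 4: Proposal C 18, Proposal H 13, Proposal D 9. Proposal D has the fewest and is eliminated.
Round 5: Proposal C 26, Proposal H 14. Proposal C has a majority.

Proposal F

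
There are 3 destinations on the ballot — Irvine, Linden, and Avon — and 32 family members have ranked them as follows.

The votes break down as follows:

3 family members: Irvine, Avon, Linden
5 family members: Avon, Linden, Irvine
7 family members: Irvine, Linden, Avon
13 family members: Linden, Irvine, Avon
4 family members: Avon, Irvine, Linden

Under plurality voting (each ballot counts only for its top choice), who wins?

First-place vote totals:
  Irvine: 10
  Linden: 13
  Avon: 9
Linden has the most first-place votes.

Linden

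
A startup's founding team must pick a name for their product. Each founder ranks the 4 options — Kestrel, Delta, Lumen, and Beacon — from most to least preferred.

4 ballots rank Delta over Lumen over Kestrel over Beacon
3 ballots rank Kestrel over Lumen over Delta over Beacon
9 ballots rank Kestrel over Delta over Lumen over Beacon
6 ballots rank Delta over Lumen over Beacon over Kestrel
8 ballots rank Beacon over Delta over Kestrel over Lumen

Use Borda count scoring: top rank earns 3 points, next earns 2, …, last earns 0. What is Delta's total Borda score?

67

Borda scores:
  Kestrel: 4·1 + 3·3 + 9·3 + 6·0 + 8·1 = 48
  Delta: 4·3 + 3·1 + 9·2 + 6·3 + 8·2 = 67
  Lumen: 4·2 + 3·2 + 9·1 + 6·2 + 8·0 = 35
  Beacon: 4·0 + 3·0 + 9·0 + 6·1 + 8·3 = 30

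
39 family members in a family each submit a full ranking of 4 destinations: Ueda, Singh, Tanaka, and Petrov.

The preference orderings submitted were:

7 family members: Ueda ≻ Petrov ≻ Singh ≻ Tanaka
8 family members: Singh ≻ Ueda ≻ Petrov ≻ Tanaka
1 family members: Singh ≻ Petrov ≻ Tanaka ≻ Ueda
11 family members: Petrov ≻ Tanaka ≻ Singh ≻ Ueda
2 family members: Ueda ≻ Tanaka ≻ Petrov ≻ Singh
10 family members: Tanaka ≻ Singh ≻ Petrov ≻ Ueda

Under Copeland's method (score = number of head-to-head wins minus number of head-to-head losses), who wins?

Petrov

Pairwise results:
  Ueda vs Singh: Singh wins 30–9.
  Ueda vs Tanaka: Tanaka wins 22–17.
  Ueda vs Petrov: Petrov wins 22–17.
  Singh vs Tanaka: Tanaka wins 23–16.
  Singh vs Petrov: Petrov wins 20–19.
  Tanaka vs Petrov: Petrov wins 27–12.
Copeland scores (wins − losses):
  Ueda: 0 − 3 = -3
  Singh: 1 − 2 = -1
  Tanaka: 2 − 1 = 1
  Petrov: 3 − 0 = 3
Petrov has the best Copeland score.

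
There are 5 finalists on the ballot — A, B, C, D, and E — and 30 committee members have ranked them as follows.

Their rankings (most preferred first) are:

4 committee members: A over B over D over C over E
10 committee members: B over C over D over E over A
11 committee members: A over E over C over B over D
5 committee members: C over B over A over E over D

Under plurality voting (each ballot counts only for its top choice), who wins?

First-place vote totals:
  A: 15
  B: 10
  C: 5
  D: 0
  E: 0
A has the most first-place votes.

A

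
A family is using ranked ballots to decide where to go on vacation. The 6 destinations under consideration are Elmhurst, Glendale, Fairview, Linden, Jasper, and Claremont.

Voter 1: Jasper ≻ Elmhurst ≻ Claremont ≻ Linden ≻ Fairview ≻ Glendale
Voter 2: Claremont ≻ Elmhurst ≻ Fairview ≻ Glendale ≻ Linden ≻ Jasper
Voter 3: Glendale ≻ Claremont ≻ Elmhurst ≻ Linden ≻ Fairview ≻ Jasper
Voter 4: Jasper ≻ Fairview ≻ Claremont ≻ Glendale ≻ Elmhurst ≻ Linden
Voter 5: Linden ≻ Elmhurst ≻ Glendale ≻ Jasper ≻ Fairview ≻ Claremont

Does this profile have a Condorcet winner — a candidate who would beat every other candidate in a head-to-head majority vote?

No

Head-to-head results (5 voters total):
Elmhurst vs Glendale: Elmhurst wins 3–2.
Elmhurst vs Fairview: Elmhurst wins 4–1.
Elmhurst vs Linden: Elmhurst wins 4–1.
Elmhurst vs Jasper: Elmhurst wins 3–2.
Elmhurst vs Claremont: Claremont wins 3–2.
Glendale vs Fairview: Fairview wins 3–2.
Glendale vs Linden: Glendale wins 3–2.
Glendale vs Jasper: Glendale wins 3–2.
Glendale vs Claremont: Claremont wins 3–2.
Fairview vs Linden: Linden wins 3–2.
Fairview vs Jasper: Jasper wins 3–2.
Fairview vs Claremont: Claremont wins 3–2.
Linden vs Jasper: Linden wins 3–2.
Linden vs Claremont: Claremont wins 4–1.
Jasper vs Claremont: Jasper wins 3–2.
No candidate beats all others: Elmhurst beats Jasper beats Claremont beats Elmhurst, a majority cycle.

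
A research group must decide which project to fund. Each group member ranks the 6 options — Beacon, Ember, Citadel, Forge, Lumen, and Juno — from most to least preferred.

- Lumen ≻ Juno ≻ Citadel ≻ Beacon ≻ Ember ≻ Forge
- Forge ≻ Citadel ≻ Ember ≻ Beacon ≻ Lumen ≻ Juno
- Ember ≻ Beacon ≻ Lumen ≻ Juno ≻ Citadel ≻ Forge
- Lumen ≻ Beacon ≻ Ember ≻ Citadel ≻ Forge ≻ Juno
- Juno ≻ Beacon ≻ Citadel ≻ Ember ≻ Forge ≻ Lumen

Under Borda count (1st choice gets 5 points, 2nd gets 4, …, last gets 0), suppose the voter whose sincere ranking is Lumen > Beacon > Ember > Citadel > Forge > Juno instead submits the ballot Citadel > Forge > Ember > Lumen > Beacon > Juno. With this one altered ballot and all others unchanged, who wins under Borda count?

Borda totals with the altered ballot: Beacon 13, Ember 14, Citadel 16, Forge 10, Lumen 11, Juno 11.
The switch changes the winner from Beacon to Citadel.

Citadel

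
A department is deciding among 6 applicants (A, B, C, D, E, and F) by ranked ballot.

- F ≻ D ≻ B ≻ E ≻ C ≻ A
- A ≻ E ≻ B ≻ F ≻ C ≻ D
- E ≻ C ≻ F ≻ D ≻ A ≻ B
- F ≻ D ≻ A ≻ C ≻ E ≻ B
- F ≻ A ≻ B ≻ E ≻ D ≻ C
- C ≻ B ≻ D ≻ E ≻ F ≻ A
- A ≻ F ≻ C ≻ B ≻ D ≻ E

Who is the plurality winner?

First-place vote totals:
  A: 2
  B: 0
  C: 1
  D: 0
  E: 1
  F: 3
F has the most first-place votes.

F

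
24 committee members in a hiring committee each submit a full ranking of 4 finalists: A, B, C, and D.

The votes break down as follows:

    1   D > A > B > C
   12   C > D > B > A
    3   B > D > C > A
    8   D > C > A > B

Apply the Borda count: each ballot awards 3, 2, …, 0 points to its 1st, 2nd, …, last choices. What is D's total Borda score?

Borda scores:
  A: 2 + 12·0 + 3·0 + 8·1 = 10
  B: 1 + 12·1 + 3·3 + 8·0 = 22
  C: 0 + 12·3 + 3·1 + 8·2 = 55
  D: 3 + 12·2 + 3·2 + 8·3 = 57

57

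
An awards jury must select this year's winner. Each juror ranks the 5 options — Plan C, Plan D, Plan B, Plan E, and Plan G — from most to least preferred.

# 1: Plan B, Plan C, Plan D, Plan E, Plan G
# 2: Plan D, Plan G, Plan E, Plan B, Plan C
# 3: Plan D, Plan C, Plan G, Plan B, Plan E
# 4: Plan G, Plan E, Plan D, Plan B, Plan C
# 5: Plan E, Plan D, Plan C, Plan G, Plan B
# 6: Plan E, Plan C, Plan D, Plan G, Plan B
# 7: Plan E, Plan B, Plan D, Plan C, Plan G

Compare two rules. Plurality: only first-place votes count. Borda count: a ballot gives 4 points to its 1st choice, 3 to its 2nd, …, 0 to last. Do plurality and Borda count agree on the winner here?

No

Plurality first-place counts: Plan C 0, Plan D 2, Plan B 1, Plan E 3, Plan G 1 → Plan E.
Borda totals: Plan C 12, Plan D 19, Plan B 10, Plan E 18, Plan G 11 → Plan D.
The two rules disagree: plurality picks Plan E, Borda picks Plan D.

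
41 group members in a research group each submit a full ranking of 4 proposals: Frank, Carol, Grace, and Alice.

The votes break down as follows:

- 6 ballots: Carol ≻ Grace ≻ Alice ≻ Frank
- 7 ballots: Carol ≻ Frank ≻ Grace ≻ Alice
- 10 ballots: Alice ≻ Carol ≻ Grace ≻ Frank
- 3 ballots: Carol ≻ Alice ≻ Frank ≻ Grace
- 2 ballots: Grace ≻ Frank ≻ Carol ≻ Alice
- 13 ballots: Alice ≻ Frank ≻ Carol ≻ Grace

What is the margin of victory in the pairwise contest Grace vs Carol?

37

Ballots ranking Grace above Carol: 2.
Ballots ranking Carol above Grace: 6+7+10+3+13 = 39.
Carol wins 39–2, a margin of 37.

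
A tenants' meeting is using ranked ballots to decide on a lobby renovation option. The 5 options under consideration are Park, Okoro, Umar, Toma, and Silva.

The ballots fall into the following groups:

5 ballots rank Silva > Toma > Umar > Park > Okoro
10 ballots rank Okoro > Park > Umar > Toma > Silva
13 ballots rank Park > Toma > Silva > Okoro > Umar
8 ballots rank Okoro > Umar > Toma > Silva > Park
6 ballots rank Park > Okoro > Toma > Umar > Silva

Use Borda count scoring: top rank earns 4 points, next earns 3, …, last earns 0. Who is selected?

Park

Borda scores:
  Park: 5·1 + 10·3 + 13·4 + 8·0 + 6·4 = 111
  Okoro: 5·0 + 10·4 + 13·1 + 8·4 + 6·3 = 103
  Umar: 5·2 + 10·2 + 13·0 + 8·3 + 6·1 = 60
  Toma: 5·3 + 10·1 + 13·3 + 8·2 + 6·2 = 92
  Silva: 5·4 + 10·0 + 13·2 + 8·1 + 6·0 = 54
Park has the highest total.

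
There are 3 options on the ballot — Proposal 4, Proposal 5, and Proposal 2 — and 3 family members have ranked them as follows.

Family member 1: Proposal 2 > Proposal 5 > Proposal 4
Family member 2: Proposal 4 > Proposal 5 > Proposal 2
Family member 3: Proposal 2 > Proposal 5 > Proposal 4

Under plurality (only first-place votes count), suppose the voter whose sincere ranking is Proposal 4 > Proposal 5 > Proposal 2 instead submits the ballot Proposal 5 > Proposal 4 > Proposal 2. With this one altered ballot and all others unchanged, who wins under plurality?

Proposal 2

First-place totals with the altered ballot: Proposal 4 0, Proposal 5 1, Proposal 2 2.
The winner is unchanged: still Proposal 2.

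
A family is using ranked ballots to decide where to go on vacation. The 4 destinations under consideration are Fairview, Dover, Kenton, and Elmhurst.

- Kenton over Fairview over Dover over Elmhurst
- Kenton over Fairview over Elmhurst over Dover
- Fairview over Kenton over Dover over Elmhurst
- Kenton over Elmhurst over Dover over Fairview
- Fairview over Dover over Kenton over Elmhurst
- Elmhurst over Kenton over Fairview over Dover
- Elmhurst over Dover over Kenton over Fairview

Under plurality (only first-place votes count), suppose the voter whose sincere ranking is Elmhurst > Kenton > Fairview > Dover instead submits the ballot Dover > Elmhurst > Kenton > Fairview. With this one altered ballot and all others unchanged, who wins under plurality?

First-place totals with the altered ballot: Fairview 2, Dover 1, Kenton 3, Elmhurst 1.
The winner is unchanged: still Kenton.

Kenton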